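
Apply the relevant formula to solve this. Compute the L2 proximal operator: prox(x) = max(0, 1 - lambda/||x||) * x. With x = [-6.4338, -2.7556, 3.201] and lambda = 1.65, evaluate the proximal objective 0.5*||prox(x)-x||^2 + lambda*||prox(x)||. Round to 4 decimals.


Step 1: Compute ||x||.
||x|| = 7.6963
Step 2: Compute scaling factor.
scale = max(0, 1 - 1.65/7.6963) = 0.7856
Step 3: prox(x) = [-5.0545, -2.1648, 2.5147]
||prox(x)|| = 6.0463
Step 4: Proximal objective.
0.5*||prox-x||^2 = 1.3613
lambda*||prox|| = 9.9764
Total = 11.3377


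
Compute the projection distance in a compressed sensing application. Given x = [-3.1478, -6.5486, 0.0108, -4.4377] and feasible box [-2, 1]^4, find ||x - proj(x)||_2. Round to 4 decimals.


Project each component onto [-2, 1].
clip(-3.1478) = -2.0, clip(-6.5486) = -2.0, clip(0.0108) = 0.0108, clip(-4.4377) = -2.0
Projection = [-2.0, -2.0, 0.0108, -2.0]
Squared diffs: [1.3174, 20.6898, 0.0, 5.9424]
Distance = sqrt(27.9496) = 5.2867


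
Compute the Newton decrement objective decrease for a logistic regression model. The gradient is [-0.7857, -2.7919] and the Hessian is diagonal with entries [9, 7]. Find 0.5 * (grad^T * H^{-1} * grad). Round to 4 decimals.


Step 1: H is diagonal, so H^(-1) * g = [-0.0873, -0.3988].
Step 2: g^T H^(-1) g = sum_i g_i^2 / H_ii
  = (-0.7857)^2/9 + (-2.7919)^2/7
  = 0.0686 + 1.1135 = 1.1821
Step 3: Objective decrease = 0.5 * g^T H^(-1) g = 0.5911


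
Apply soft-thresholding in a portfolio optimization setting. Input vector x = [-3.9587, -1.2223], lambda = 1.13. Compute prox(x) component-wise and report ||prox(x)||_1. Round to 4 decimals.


Soft-thresholding with lambda = 1.13:
prox(-3.9587) = sign(-3.9587)*max(|-3.9587| - 1.13, 0) = -2.8287
prox(-1.2223) = sign(-1.2223)*max(|-1.2223| - 1.13, 0) = -0.0923
prox(x) = [-2.8287, -0.0923]
||prox(x)||_1 = 2.8287 + 0.0923 = 2.921


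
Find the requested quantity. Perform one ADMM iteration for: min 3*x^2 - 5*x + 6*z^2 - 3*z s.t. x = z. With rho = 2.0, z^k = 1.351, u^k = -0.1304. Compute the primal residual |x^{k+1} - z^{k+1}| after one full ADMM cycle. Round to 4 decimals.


ADMM iteration with rho = 2.0, z^k = 1.351, u^k = -0.1304
Step 1: x-update.
Minimize 3*x^2 - 5*x + (2.0/2)*(x - 1.351 - 0.1304)^2
FOC: (2*3 + 2.0)*x = 5 + 2.0*(1.351 + 0.1304)
x^{k+1} = 0.9954
Step 2: z-update.
Minimize 6*z^2 - 3*z + (2.0/2)*(0.9954 - z - 0.1304)^2
FOC: (2*6 + 2.0)*z = 3 + 2.0*(0.9954 - 0.1304)
z^{k+1} = 0.3379
Step 3: u-update.
u^{k+1} = -0.1304 + 0.9954 - 0.3379 = 0.5271
Step 4: Primal residual = |0.9954 - 0.3379| = 0.6575


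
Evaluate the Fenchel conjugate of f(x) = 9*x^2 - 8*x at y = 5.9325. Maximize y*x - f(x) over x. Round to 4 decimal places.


f*(y) = sup_x {y*x - a*x^2 - b*x} = sup_x {(y-b)*x - a*x^2}
FOC: (y - b) - 2a*x = 0 => x* = (y - b)/(2a)
x* = (5.9325 + 8)/(2*9) = 0.774
f*(5.9325) = (y-b)^2/(4a) = (5.9325 + 8)^2/(4*9)
= 194.1146/36 = 5.3921


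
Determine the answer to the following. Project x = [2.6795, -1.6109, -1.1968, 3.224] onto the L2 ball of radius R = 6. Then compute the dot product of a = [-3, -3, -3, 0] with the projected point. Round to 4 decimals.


Step 1: Compute ||x|| (intermediates to 6 decimals).
||x|| = sqrt(2.6795^2 + (-1.6109)^2 + (-1.1968)^2 + 3.224^2) = 4.647712
Step 2: Project.
Since ||x|| <= R, proj = x (no scaling needed).
proj(x) = [2.6795, -1.6109, -1.1968, 3.224]
Step 3: Dot product.
a^T * proj(x) = -3*2.6795 - 3*(-1.6109) - 3*(-1.1968) + 0*3.224 = 0.3846


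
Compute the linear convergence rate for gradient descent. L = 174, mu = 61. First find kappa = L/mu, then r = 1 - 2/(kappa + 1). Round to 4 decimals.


Step 1: Compute the condition number.
kappa = L/mu = 174/61 = 2.8525
Step 2: Compute the convergence rate.
r = 1 - 2/(kappa + 1) = 1 - 2*mu/(L + mu) = (L - mu)/(L + mu) = 113/235 = 0.4809


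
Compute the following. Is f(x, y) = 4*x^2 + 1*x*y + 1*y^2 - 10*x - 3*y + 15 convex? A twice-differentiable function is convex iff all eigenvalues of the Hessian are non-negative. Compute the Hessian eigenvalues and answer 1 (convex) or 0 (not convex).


The Hessian of f(x,y) = 4*x^2 + 1*x*y + 1*y^2 - 10*x - 3*y + 15 is:
H = [[8, 1], [1, 2]]
Trace = 8 + 2 = 10
Determinant = 8*2 - (1)^2 = 15
Discriminant = (10)^2 - 4*15 = 40.0
Eigenvalues: lambda_1 = 1.8377, lambda_2 = 8.1623
The function is convex.

1


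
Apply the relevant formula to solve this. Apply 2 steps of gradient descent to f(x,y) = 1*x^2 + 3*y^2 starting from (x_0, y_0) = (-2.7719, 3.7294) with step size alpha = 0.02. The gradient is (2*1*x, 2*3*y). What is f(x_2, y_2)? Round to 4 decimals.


Gradient descent on f(x,y) = 1*x^2 + 3*y^2.
Starting point: (-2.7719, 3.7294), alpha = 0.02
Step 1: grad_x = 2*1*-2.7719 = -5.5438, grad_y = 2*3*3.7294 = 22.3764
  x_1 = -2.7719 - 0.02*-5.5438 = -2.661
  y_1 = 3.7294 - 0.02*22.3764 = 3.2819
Step 2: grad_x = 2*1*-2.661 = -5.322, grad_y = 2*3*3.2819 = 19.6912
  x_2 = -2.661 - 0.02*-5.322 = -2.5546
  y_2 = 3.2819 - 0.02*19.6912 = 2.888
f(-2.5546, 2.888) = 1*(-2.5546)^2 + 3*2.888^2 = 31.5483


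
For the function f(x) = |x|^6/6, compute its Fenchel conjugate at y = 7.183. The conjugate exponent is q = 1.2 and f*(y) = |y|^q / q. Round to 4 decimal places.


The conjugate exponent q satisfies 1/p + 1/q = 1.
p = 6, so q = 6/(6 - 1) = 1.2
|y|^q = 7.183^1.2 = 10.6553
f*(7.183) = 10.6553 / 1.2 = 8.8794


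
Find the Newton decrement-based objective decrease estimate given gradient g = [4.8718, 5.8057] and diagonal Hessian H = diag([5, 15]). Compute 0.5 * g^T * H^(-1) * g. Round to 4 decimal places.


Step 1: H is diagonal, so H^(-1) * g = [0.9744, 0.387].
Step 2: g^T H^(-1) g = sum_i g_i^2 / H_ii
  = (4.8718)^2/5 + (5.8057)^2/15
  = 4.7469 + 2.2471 = 6.994
Step 3: Objective decrease = 0.5 * g^T H^(-1) g = 3.497


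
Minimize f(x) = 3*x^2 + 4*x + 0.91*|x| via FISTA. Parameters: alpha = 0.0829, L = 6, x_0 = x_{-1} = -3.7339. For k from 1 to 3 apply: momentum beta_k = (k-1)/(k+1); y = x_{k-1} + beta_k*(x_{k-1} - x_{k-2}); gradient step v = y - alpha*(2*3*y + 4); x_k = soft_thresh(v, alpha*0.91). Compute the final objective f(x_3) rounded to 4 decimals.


FISTA on f(x) = 3*x^2 + 4*x + 0.91*|x|
L = 6, alpha = 0.0829
Iteration 1: beta = 0.0, y = -3.7339 + 0.0*(-3.7339 + 3.7339) = -3.7339
  grad(y) = -18.4034, v = y - alpha*grad = -2.2083
  prox(v) = soft_thresh(-2.2083, 0.0754) = -2.1328
Iteration 2: beta = 0.3333, y = -2.1328 + 0.3333*(-2.1328 + 3.7339) = -1.5991
  grad(y) = -5.5948, v = y - alpha*grad = -1.1353
  prox(v) = soft_thresh(-1.1353, 0.0754) = -1.0599
Iteration 3: beta = 0.5, y = -1.0599 + 0.5*(-1.0599 + 2.1328) = -0.5234
  grad(y) = 0.8595, v = y - alpha*grad = -0.5947
  prox(v) = soft_thresh(-0.5947, 0.0754) = -0.5192
f(x_3) = 3*(-0.5192)^2 + 4*(-0.5192) + 0.91*|-0.5192| = -0.7956


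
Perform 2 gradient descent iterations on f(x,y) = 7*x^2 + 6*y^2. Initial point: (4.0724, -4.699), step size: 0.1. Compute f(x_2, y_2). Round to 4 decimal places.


Gradient descent on f(x,y) = 7*x^2 + 6*y^2.
Starting point: (4.0724, -4.699), alpha = 0.1
Step 1: grad_x = 2*7*4.0724 = 57.0136, grad_y = 2*6*-4.699 = -56.388
  x_1 = 4.0724 - 0.1*57.0136 = -1.629
  y_1 = -4.699 - 0.1*-56.388 = 0.9398
Step 2: grad_x = 2*7*-1.629 = -22.8054, grad_y = 2*6*0.9398 = 11.2776
  x_2 = -1.629 - 0.1*-22.8054 = 0.6516
  y_2 = 0.9398 - 0.1*11.2776 = -0.188
f(0.6516, -0.188) = 7*0.6516^2 + 6*(-0.188)^2 = 3.1839


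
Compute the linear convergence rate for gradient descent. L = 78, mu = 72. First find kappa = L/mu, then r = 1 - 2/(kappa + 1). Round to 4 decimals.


Step 1: Compute the condition number.
kappa = L/mu = 78/72 = 1.0833
Step 2: Compute the convergence rate.
r = 1 - 2/(kappa + 1) = 1 - 2*mu/(L + mu) = (L - mu)/(L + mu) = 6/150 = 0.04


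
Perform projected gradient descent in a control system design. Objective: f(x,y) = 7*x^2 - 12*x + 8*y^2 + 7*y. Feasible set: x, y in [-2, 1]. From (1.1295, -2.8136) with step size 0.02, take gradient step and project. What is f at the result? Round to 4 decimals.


Step 1: Compute gradient at (1.1295, -2.8136).
grad_x = 2*7*1.1295 - 12 = 3.813
grad_y = 2*8*-2.8136 + 7 = -38.0176
Step 2: Gradient step.
x_raw = 1.1295 - 0.02*3.813 = 1.0532
y_raw = -2.8136 - 0.02*-38.0176 = -2.0532
Step 3: Project onto [-2, 1].
x_proj = clip(1.0532) = 1.0
y_proj = clip(-2.0532) = -2.0
Step 4: Evaluate f.
f(1.0, -2.0) = 13.0


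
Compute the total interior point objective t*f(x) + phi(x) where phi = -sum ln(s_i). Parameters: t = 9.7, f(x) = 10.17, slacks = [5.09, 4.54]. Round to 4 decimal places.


Step 1: Compute log-barrier.
ln values: [1.6273, 1.5129]
phi = -(1.6273 + 1.5129) = -3.1402
Step 2: Compute augmented objective.
t*f(x) = 9.7*10.17 = 98.649
Total = 98.649 - 3.1402 = 95.5088


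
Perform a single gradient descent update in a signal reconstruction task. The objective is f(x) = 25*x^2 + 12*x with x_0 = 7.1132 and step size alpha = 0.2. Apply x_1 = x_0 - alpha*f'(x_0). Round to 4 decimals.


We compute the gradient at x_0 and apply the update.
f'(x) = 50*x + 12
f'(7.1132) = 50*7.1132 + 12 = 367.66
x_1 = 7.1132 - 0.2*367.66 = -66.4188


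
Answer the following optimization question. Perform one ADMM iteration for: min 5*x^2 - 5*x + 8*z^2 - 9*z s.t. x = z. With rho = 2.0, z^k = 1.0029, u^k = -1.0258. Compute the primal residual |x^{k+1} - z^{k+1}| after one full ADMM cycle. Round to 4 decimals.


ADMM iteration with rho = 2.0, z^k = 1.0029, u^k = -1.0258
Step 1: x-update.
Minimize 5*x^2 - 5*x + (2.0/2)*(x - 1.0029 - 1.0258)^2
FOC: (2*5 + 2.0)*x = 5 + 2.0*(1.0029 + 1.0258)
x^{k+1} = 0.7548
Step 2: z-update.
Minimize 8*z^2 - 9*z + (2.0/2)*(0.7548 - z - 1.0258)^2
FOC: (2*8 + 2.0)*z = 9 + 2.0*(0.7548 - 1.0258)
z^{k+1} = 0.4699
Step 3: u-update.
u^{k+1} = -1.0258 + 0.7548 - 0.4699 = -0.7409
Step 4: Primal residual = |0.7548 - 0.4699| = 0.2849


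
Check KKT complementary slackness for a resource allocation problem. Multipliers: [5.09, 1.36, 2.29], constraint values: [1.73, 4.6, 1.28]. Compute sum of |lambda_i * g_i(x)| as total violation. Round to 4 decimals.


KKT complementary slackness check:
lambda_1 * g_1 = 5.09 * 1.73 = 8.8057
lambda_2 * g_2 = 1.36 * 4.6 = 6.256
lambda_3 * g_3 = 2.29 * 1.28 = 2.9312
Total violation = 8.8057 + 6.256 + 2.9312 = 17.9929


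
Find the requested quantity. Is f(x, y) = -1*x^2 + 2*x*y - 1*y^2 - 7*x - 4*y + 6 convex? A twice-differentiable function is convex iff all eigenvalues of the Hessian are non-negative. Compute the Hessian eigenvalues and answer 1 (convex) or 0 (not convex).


The Hessian of f(x,y) = -1*x^2 + 2*x*y - 1*y^2 - 7*x - 4*y + 6 is:
H = [[-2, 2], [2, -2]]
Trace = -2 - 2 = -4
Determinant = -2*-2 - (2)^2 = 0
Discriminant = (-4)^2 - 4*0 = 16.0
Eigenvalues: lambda_1 = -4.0, lambda_2 = 0.0
The function is not convex.

0


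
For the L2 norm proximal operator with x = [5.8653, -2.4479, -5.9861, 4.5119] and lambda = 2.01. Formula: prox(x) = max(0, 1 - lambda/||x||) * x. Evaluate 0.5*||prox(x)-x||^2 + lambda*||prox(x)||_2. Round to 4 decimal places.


Step 1: Compute ||x||.
||x|| = 9.8277
Step 2: Compute scaling factor.
scale = max(0, 1 - 2.01/9.8277) = 0.7955
Step 3: prox(x) = [4.6657, -1.9472, -4.7618, 3.5891]
||prox(x)|| = 7.8177
Step 4: Proximal objective.
0.5*||prox-x||^2 = 2.0201
lambda*||prox|| = 15.7136
Total = 17.7337


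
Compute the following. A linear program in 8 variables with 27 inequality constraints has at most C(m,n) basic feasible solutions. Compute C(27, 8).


Each vertex corresponds to some choice of n active constraints out of m, so the number of vertices is at most C(m, n) = m! / (n!(m-n)!).
m = 27, n = 8
Numerator: 27 * 26 * 25 * 24 * 23 * 22 * 21 * 20
Denominator: 8! = 40320
C(27, 8) = 2220075


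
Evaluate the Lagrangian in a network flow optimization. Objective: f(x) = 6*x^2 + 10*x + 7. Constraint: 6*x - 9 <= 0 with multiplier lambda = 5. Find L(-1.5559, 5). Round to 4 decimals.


Step 1: Evaluate f(x).
f(-1.5559) = 6*(-1.5559)^2 + 10*(-1.5559) + 7 = 5.9659
Step 2: Evaluate g(x).
g(-1.5559) = 6*-1.5559 - 9 = -18.3354
Step 3: Compute Lagrangian.
L = 5.9659 + 5*-18.3354 = -85.7111


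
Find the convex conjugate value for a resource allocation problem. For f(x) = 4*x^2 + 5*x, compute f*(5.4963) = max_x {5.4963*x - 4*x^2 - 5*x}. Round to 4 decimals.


f*(y) = sup_x {y*x - a*x^2 - b*x} = sup_x {(y-b)*x - a*x^2}
FOC: (y - b) - 2a*x = 0 => x* = (y - b)/(2a)
x* = (5.4963 - 5)/(2*4) = 0.062
f*(5.4963) = (y-b)^2/(4a) = (5.4963 - 5)^2/(4*4)
= 0.2463/16 = 0.0154


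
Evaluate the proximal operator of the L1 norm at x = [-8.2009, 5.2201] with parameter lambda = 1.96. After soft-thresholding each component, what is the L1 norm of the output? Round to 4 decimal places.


Soft-thresholding with lambda = 1.96:
prox(-8.2009) = sign(-8.2009)*max(|-8.2009| - 1.96, 0) = -6.2409
prox(5.2201) = sign(5.2201)*max(|5.2201| - 1.96, 0) = 3.2601
prox(x) = [-6.2409, 3.2601]
||prox(x)||_1 = 6.2409 + 3.2601 = 9.501


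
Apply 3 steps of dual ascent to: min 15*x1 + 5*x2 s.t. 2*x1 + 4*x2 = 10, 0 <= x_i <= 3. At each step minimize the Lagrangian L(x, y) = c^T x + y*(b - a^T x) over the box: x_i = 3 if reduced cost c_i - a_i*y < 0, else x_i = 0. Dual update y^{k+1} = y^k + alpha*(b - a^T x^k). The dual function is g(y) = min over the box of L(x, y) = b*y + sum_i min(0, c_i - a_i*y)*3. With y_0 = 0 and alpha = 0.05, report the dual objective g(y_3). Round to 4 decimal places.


Dual ascent for LP: min 15*x1 + 5*x2, 2*x1 + 4*x2 = 10, 0 <= x_i <= 3
Step 1: y^k = 0.0, reduced costs: (15.0, 5.0)
  x^k = (0.0, 0.0), subgradient = b - a^T x = 10.0
  y^{k+1} = 0.0 + 0.05*10.0 = 0.5
Step 2: y^k = 0.5, reduced costs: (14.0, 3.0)
  x^k = (0.0, 0.0), subgradient = b - a^T x = 10.0
  y^{k+1} = 0.5 + 0.05*10.0 = 1.0
Step 3: y^k = 1.0, reduced costs: (13.0, 1.0)
  x^k = (0.0, 0.0), subgradient = b - a^T x = 10.0
  y^{k+1} = 1.0 + 0.05*10.0 = 1.5
Dual objective at y_3 = 1.5: reduced costs (12.0, -1.0), box minimizer x = (0.0, 3.0)
g(y_3) = b*y + (c1 - a1*y)*x1 + (c2 - a2*y)*x2 = 10*1.5 + 12.0*0.0 + (-1.0)*3.0 = 15.0 + 0.0 - 3.0 = 12.0


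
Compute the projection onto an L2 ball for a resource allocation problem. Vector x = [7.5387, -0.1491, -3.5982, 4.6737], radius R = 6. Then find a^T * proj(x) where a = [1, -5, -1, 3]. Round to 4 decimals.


Step 1: Compute ||x|| (intermediates to 6 decimals).
||x|| = sqrt(7.5387^2 + (-0.1491)^2 + (-3.5982)^2 + 4.6737^2) = 9.573126
Step 2: Project.
Since ||x|| > R, scale = R/||x|| = 6/9.573126 = 0.626755, proj(x) = scale * x
proj(x) = [4.724918, -0.093449, -2.25519, 2.929265]
Step 3: Dot product.
a^T * proj(x) = 1*4.724918 - 5*(-0.093449) - 1*(-2.25519) + 3*2.929265 = 16.2351


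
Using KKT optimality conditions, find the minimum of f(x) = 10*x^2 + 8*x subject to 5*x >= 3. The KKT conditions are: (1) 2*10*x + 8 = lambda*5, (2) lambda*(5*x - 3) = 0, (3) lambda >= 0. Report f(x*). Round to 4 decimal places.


Step 1: Try lambda = 0 (constraint inactive).
x_unc = -8/(2*10) = -0.4
Check: 5*-0.4 = -2.0 < 3 -- violated!
Step 2: Constraint must be active: 5*x = 3
x* = 3/5 = 0.6
lambda = (2*10*0.6 + 8)/5 = 4.0
Step 3: Compute optimal value.
f(x*) = 10*0.6^2 + 8*0.6 = 8.4


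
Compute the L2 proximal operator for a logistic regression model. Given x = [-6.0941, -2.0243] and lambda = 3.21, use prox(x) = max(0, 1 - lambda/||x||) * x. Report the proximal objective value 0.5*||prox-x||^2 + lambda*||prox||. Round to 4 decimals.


Step 1: Compute ||x||.
||x|| = 6.4215
Step 2: Compute scaling factor.
scale = max(0, 1 - 3.21/6.4215) = 0.5001
Step 3: prox(x) = [-3.0478, -1.0124]
||prox(x)|| = 3.2115
Step 4: Proximal objective.
0.5*||prox-x||^2 = 5.1521
lambda*||prox|| = 10.3089
Total = 15.461


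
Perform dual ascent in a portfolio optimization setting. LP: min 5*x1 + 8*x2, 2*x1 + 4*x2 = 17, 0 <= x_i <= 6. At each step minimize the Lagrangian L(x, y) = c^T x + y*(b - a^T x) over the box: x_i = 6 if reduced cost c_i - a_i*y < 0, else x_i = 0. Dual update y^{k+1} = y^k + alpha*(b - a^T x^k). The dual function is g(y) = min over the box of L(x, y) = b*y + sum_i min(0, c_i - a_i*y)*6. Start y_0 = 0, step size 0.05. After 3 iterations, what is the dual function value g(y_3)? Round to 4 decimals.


Dual ascent for LP: min 5*x1 + 8*x2, 2*x1 + 4*x2 = 17, 0 <= x_i <= 6
Step 1: y^k = 0.0, reduced costs: (5.0, 8.0)
  x^k = (0.0, 0.0), subgradient = b - a^T x = 17.0
  y^{k+1} = 0.0 + 0.05*17.0 = 0.85
Step 2: y^k = 0.85, reduced costs: (3.3, 4.6)
  x^k = (0.0, 0.0), subgradient = b - a^T x = 17.0
  y^{k+1} = 0.85 + 0.05*17.0 = 1.7
Step 3: y^k = 1.7, reduced costs: (1.6, 1.2)
  x^k = (0.0, 0.0), subgradient = b - a^T x = 17.0
  y^{k+1} = 1.7 + 0.05*17.0 = 2.55
Dual objective at y_3 = 2.55: reduced costs (-0.1, -2.2), box minimizer x = (6.0, 6.0)
g(y_3) = b*y + (c1 - a1*y)*x1 + (c2 - a2*y)*x2 = 17*2.55 + (-0.1)*6.0 + (-2.2)*6.0 = 43.35 - 0.6 - 13.2 = 29.55


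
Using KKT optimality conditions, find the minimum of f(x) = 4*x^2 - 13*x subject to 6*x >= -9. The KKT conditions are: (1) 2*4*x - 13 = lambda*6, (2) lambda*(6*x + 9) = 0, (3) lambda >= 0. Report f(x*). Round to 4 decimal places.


Step 1: Try lambda = 0 (constraint inactive).
Stationarity: 2*4*x - 13 = 0
x* = 13/(2*4) = 1.625
Check constraint: 6*1.625 = 9.75 >= -9 -- satisfied.
Step 2: Compute optimal value.
f(x*) = 4*1.625^2 - 13*1.625 = -10.5625


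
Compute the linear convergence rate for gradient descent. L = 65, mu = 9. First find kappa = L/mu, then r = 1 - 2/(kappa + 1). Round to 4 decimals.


Step 1: Compute the condition number.
kappa = L/mu = 65/9 = 7.2222
Step 2: Compute the convergence rate.
r = 1 - 2/(kappa + 1) = 1 - 2*mu/(L + mu) = (L - mu)/(L + mu) = 56/74 = 0.7568


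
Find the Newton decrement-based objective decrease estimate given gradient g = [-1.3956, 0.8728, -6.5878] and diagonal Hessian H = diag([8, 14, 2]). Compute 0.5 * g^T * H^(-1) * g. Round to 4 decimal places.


Step 1: H is diagonal, so H^(-1) * g = [-0.1745, 0.0623, -3.2939].
Step 2: g^T H^(-1) g = sum_i g_i^2 / H_ii
  = (-1.3956)^2/8 + (0.8728)^2/14 + (-6.5878)^2/2
  = 0.2435 + 0.0544 + 21.6996 = 21.9974
Step 3: Objective decrease = 0.5 * g^T H^(-1) g = 10.9987


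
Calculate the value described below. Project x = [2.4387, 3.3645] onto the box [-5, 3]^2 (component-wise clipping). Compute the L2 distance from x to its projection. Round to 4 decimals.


Project each component onto [-5, 3].
clip(2.4387) = 2.4387, clip(3.3645) = 3.0
Projection = [2.4387, 3.0]
Squared diffs: [0.0, 0.1329]
Distance = sqrt(0.1329) = 0.3645


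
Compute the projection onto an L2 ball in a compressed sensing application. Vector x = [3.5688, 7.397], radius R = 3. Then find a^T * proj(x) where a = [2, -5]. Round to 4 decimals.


Step 1: Compute ||x|| (intermediates to 6 decimals).
||x|| = sqrt(3.5688^2 + 7.397^2) = 8.212913
Step 2: Project.
Since ||x|| > R, scale = R/||x|| = 3/8.212913 = 0.365278, proj(x) = scale * x
proj(x) = [1.303604, 2.701961]
Step 3: Dot product.
a^T * proj(x) = 2*1.303604 - 5*2.701961 = -10.9026


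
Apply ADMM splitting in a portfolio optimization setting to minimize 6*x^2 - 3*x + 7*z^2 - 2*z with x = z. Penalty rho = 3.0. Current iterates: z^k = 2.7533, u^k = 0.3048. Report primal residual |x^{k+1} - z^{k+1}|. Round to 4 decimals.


ADMM iteration with rho = 3.0, z^k = 2.7533, u^k = 0.3048
Step 1: x-update.
Minimize 6*x^2 - 3*x + (3.0/2)*(x - 2.7533 + 0.3048)^2
FOC: (2*6 + 3.0)*x = 3 + 3.0*(2.7533 - 0.3048)
x^{k+1} = 0.6897
Step 2: z-update.
Minimize 7*z^2 - 2*z + (3.0/2)*(0.6897 - z + 0.3048)^2
FOC: (2*7 + 3.0)*z = 2 + 3.0*(0.6897 + 0.3048)
z^{k+1} = 0.2931
Step 3: u-update.
u^{k+1} = 0.3048 + 0.6897 - 0.2931 = 0.7014
Step 4: Primal residual = |0.6897 - 0.2931| = 0.3966


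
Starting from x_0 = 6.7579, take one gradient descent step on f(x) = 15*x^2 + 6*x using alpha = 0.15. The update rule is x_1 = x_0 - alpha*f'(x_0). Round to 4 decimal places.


We compute the gradient at x_0 and apply the update.
f'(x) = 30*x + 6
f'(6.7579) = 30*6.7579 + 6 = 208.737
x_1 = 6.7579 - 0.15*208.737 = -24.5527


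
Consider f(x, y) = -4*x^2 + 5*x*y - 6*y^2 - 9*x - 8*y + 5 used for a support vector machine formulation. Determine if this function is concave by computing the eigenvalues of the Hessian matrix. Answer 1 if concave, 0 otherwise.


The Hessian of f(x,y) = -4*x^2 + 5*x*y - 6*y^2 - 9*x - 8*y + 5 is:
H = [[-8, 5], [5, -12]]
Trace = -8 - 12 = -20
Determinant = -8*-12 - (5)^2 = 71
Discriminant = (-20)^2 - 4*71 = 116.0
Eigenvalues: lambda_1 = -15.3852, lambda_2 = -4.6148
The function is concave.

1


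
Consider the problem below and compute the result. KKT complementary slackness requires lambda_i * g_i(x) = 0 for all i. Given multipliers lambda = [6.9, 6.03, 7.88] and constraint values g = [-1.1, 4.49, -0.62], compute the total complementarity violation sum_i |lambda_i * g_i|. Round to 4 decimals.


KKT complementary slackness check:
lambda_1 * g_1 = 6.9 * -1.1 = -7.59
lambda_2 * g_2 = 6.03 * 4.49 = 27.0747
lambda_3 * g_3 = 7.88 * -0.62 = -4.8856
Total violation = 7.59 + 27.0747 + 4.8856 = 39.5503


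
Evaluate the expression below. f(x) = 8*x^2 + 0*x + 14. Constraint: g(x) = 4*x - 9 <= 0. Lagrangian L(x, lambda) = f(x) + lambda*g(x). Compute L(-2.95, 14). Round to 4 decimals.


Step 1: Evaluate f(x).
f(-2.95) = 8*(-2.95)^2 + 0*(-2.95) + 14 = 83.62
Step 2: Evaluate g(x).
g(-2.95) = 4*-2.95 - 9 = -20.8
Step 3: Compute Lagrangian.
L = 83.62 + 14*-20.8 = -207.58


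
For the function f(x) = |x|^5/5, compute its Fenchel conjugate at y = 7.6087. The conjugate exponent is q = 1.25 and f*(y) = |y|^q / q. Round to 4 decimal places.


The conjugate exponent q satisfies 1/p + 1/q = 1.
p = 5, so q = 5/(5 - 1) = 1.25
|y|^q = 7.6087^1.25 = 12.6368
f*(7.6087) = 12.6368 / 1.25 = 10.1095


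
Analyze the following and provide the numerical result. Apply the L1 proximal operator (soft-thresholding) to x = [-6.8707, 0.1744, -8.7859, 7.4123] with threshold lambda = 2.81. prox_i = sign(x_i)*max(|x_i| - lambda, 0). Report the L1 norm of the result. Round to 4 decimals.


Soft-thresholding with lambda = 2.81:
prox(-6.8707) = sign(-6.8707)*max(|-6.8707| - 2.81, 0) = -4.0607
prox(0.1744) = sign(0.1744)*max(|0.1744| - 2.81, 0) = 0.0
prox(-8.7859) = sign(-8.7859)*max(|-8.7859| - 2.81, 0) = -5.9759
prox(7.4123) = sign(7.4123)*max(|7.4123| - 2.81, 0) = 4.6023
prox(x) = [-4.0607, 0.0, -5.9759, 4.6023]
||prox(x)||_1 = 4.0607 + 0.0 + 5.9759 + 4.6023 = 14.6389


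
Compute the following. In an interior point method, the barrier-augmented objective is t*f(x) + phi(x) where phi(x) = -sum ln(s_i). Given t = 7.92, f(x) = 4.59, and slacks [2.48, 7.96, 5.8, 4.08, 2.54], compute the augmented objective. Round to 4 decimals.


Step 1: Compute log-barrier.
ln values: [0.9083, 2.0744, 1.7579, 1.4061, 0.9322]
phi = -(0.9083 + 2.0744 + 1.7579 + 1.4061 + 0.9322) = -7.0788
Step 2: Compute augmented objective.
t*f(x) = 7.92*4.59 = 36.3528
Total = 36.3528 - 7.0788 = 29.274


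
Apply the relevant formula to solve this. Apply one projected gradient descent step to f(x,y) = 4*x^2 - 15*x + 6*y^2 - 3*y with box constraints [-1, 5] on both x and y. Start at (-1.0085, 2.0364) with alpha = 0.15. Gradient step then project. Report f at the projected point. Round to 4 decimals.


Step 1: Compute gradient at (-1.0085, 2.0364).
grad_x = 2*4*-1.0085 - 15 = -23.068
grad_y = 2*6*2.0364 - 3 = 21.4368
Step 2: Gradient step.
x_raw = -1.0085 - 0.15*-23.068 = 2.4517
y_raw = 2.0364 - 0.15*21.4368 = -1.1791
Step 3: Project onto [-1, 5].
x_proj = clip(2.4517) = 2.4517
y_proj = clip(-1.1791) = -1.0
Step 4: Evaluate f.
f(2.4517, -1.0) = -3.7322


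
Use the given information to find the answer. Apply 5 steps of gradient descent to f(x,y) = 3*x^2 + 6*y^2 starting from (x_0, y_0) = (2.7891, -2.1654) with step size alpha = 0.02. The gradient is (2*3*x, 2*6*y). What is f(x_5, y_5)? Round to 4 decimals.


Gradient descent on f(x,y) = 3*x^2 + 6*y^2.
Starting point: (2.7891, -2.1654), alpha = 0.02
Step 1: grad_x = 2*3*2.7891 = 16.7346, grad_y = 2*6*-2.1654 = -25.9848
  x_1 = 2.7891 - 0.02*16.7346 = 2.4544
  y_1 = -2.1654 - 0.02*-25.9848 = -1.6457
Step 2: grad_x = 2*3*2.4544 = 14.7264, grad_y = 2*6*-1.6457 = -19.7484
  x_2 = 2.4544 - 0.02*14.7264 = 2.1599
  y_2 = -1.6457 - 0.02*-19.7484 = -1.2507
Step 3: grad_x = 2*3*2.1599 = 12.9593, grad_y = 2*6*-1.2507 = -15.0088
  x_3 = 2.1599 - 0.02*12.9593 = 1.9007
  y_3 = -1.2507 - 0.02*-15.0088 = -0.9506
Step 4: grad_x = 2*3*1.9007 = 11.4042, grad_y = 2*6*-0.9506 = -11.4067
  x_4 = 1.9007 - 0.02*11.4042 = 1.6726
  y_4 = -0.9506 - 0.02*-11.4067 = -0.7224
Step 5: grad_x = 2*3*1.6726 = 10.0357, grad_y = 2*6*-0.7224 = -8.6691
  x_5 = 1.6726 - 0.02*10.0357 = 1.4719
  y_5 = -0.7224 - 0.02*-8.6691 = -0.549
f(1.4719, -0.549) = 3*1.4719^2 + 6*(-0.549)^2 = 8.3081


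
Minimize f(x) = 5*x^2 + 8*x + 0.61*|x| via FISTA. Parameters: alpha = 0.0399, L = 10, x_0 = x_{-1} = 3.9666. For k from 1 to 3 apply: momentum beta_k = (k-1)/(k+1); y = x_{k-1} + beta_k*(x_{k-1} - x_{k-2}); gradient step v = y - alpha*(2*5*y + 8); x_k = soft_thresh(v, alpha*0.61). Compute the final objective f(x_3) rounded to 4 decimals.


FISTA on f(x) = 5*x^2 + 8*x + 0.61*|x|
L = 10, alpha = 0.0399
Iteration 1: beta = 0.0, y = 3.9666 + 0.0*(3.9666 - 3.9666) = 3.9666
  grad(y) = 47.666, v = y - alpha*grad = 2.0647
  prox(v) = soft_thresh(2.0647, 0.0243) = 2.0404
Iteration 2: beta = 0.3333, y = 2.0404 + 0.3333*(2.0404 - 3.9666) = 1.3983
  grad(y) = 21.9832, v = y - alpha*grad = 0.5212
  prox(v) = soft_thresh(0.5212, 0.0243) = 0.4968
Iteration 3: beta = 0.5, y = 0.4968 + 0.5*(0.4968 - 2.0404) = -0.2749
  grad(y) = 5.2508, v = y - alpha*grad = -0.4844
  prox(v) = soft_thresh(-0.4844, 0.0243) = -0.4601
f(x_3) = 5*(-0.4601)^2 + 8*(-0.4601) + 0.61*|-0.4601| = -2.3416


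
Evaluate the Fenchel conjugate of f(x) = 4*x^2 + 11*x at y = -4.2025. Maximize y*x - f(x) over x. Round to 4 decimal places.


f*(y) = sup_x {y*x - a*x^2 - b*x} = sup_x {(y-b)*x - a*x^2}
FOC: (y - b) - 2a*x = 0 => x* = (y - b)/(2a)
x* = (-4.2025 - 11)/(2*4) = -1.9003
f*(-4.2025) = (y-b)^2/(4a) = (-4.2025 - 11)^2/(4*4)
= 231.116/16 = 14.4448


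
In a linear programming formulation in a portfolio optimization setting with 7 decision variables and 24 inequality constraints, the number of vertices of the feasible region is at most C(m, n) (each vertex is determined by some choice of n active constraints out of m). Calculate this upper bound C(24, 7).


Each vertex corresponds to some choice of n active constraints out of m, so the number of vertices is at most C(m, n) = m! / (n!(m-n)!).
m = 24, n = 7
Numerator: 24 * 23 * 22 * 21 * 20 * 19 * 18
Denominator: 7! = 5040
C(24, 7) = 346104


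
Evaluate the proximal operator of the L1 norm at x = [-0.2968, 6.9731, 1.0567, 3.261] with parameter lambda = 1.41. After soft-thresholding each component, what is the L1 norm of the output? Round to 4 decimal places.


Soft-thresholding with lambda = 1.41:
prox(-0.2968) = sign(-0.2968)*max(|-0.2968| - 1.41, 0) = 0.0
prox(6.9731) = sign(6.9731)*max(|6.9731| - 1.41, 0) = 5.5631
prox(1.0567) = sign(1.0567)*max(|1.0567| - 1.41, 0) = 0.0
prox(3.261) = sign(3.261)*max(|3.261| - 1.41, 0) = 1.851
prox(x) = [0.0, 5.5631, 0.0, 1.851]
||prox(x)||_1 = 0.0 + 5.5631 + 0.0 + 1.851 = 7.4141


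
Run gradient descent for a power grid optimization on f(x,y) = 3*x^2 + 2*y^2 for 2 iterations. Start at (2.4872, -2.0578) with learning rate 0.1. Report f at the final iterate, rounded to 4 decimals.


Gradient descent on f(x,y) = 3*x^2 + 2*y^2.
Starting point: (2.4872, -2.0578), alpha = 0.1
Step 1: grad_x = 2*3*2.4872 = 14.9232, grad_y = 2*2*-2.0578 = -8.2312
  x_1 = 2.4872 - 0.1*14.9232 = 0.9949
  y_1 = -2.0578 - 0.1*-8.2312 = -1.2347
Step 2: grad_x = 2*3*0.9949 = 5.9693, grad_y = 2*2*-1.2347 = -4.9387
  x_2 = 0.9949 - 0.1*5.9693 = 0.398
  y_2 = -1.2347 - 0.1*-4.9387 = -0.7408
f(0.398, -0.7408) = 3*0.398^2 + 2*(-0.7408)^2 = 1.5727


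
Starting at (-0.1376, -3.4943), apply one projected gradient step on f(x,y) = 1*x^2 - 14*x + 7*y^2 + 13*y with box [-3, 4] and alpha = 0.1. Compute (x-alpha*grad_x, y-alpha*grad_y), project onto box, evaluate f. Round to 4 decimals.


Step 1: Compute gradient at (-0.1376, -3.4943).
grad_x = 2*1*-0.1376 - 14 = -14.2752
grad_y = 2*7*-3.4943 + 13 = -35.9202
Step 2: Gradient step.
x_raw = -0.1376 - 0.1*-14.2752 = 1.2899
y_raw = -3.4943 - 0.1*-35.9202 = 0.0977
Step 3: Project onto [-3, 4].
x_proj = clip(1.2899) = 1.2899
y_proj = clip(0.0977) = 0.0977
Step 4: Evaluate f.
f(1.2899, 0.0977) = -15.0578


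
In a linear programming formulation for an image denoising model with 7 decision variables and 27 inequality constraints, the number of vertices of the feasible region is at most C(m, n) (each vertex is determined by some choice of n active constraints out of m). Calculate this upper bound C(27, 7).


Each vertex corresponds to some choice of n active constraints out of m, so the number of vertices is at most C(m, n) = m! / (n!(m-n)!).
m = 27, n = 7
Numerator: 27 * 26 * 25 * 24 * 23 * 22 * 21
Denominator: 7! = 5040
C(27, 7) = 888030


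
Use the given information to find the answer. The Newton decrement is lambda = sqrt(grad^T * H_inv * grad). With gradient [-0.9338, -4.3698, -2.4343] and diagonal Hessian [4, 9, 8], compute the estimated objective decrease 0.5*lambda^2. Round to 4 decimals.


Step 1: H is diagonal, so H^(-1) * g = [-0.2335, -0.4855, -0.3043].
Step 2: g^T H^(-1) g = sum_i g_i^2 / H_ii
  = (-0.9338)^2/4 + (-4.3698)^2/9 + (-2.4343)^2/8
  = 0.218 + 2.1217 + 0.7407 = 3.0804
Step 3: Objective decrease = 0.5 * g^T H^(-1) g = 1.5402


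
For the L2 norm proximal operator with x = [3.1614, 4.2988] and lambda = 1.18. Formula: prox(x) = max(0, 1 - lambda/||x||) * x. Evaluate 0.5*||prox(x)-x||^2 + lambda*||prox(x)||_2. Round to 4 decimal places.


Step 1: Compute ||x||.
||x|| = 5.3361
Step 2: Compute scaling factor.
scale = max(0, 1 - 1.18/5.3361) = 0.7789
Step 3: prox(x) = [2.4623, 3.3482]
||prox(x)|| = 4.1561
Step 4: Proximal objective.
0.5*||prox-x||^2 = 0.6962
lambda*||prox|| = 4.9042
Total = 5.6004


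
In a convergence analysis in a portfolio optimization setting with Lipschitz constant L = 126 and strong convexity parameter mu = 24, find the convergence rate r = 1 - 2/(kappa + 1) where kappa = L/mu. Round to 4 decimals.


Step 1: Compute the condition number.
kappa = L/mu = 126/24 = 5.25
Step 2: Compute the convergence rate.
r = 1 - 2/(kappa + 1) = 1 - 2*mu/(L + mu) = (L - mu)/(L + mu) = 102/150 = 0.68


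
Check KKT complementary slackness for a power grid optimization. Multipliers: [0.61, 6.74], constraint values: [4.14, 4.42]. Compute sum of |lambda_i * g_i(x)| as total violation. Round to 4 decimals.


KKT complementary slackness check:
lambda_1 * g_1 = 0.61 * 4.14 = 2.5254
lambda_2 * g_2 = 6.74 * 4.42 = 29.7908
Total violation = 2.5254 + 29.7908 = 32.3162


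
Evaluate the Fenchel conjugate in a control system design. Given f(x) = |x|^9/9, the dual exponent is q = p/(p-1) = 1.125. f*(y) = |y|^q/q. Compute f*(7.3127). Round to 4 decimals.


The conjugate exponent q satisfies 1/p + 1/q = 1.
p = 9, so q = 9/(9 - 1) = 1.125
|y|^q = 7.3127^1.125 = 9.3775
f*(7.3127) = 9.3775 / 1.125 = 8.3356


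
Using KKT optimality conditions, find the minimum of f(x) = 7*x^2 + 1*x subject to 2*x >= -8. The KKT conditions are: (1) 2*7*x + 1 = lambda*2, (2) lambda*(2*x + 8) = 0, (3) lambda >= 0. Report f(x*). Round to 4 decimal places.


Step 1: Try lambda = 0 (constraint inactive).
Stationarity: 2*7*x + 1 = 0
x* = -1/(2*7) = -1/14 = -0.0714 (rounded; the exact value -1/14 is used below)
Check constraint: 2*-0.0714 = -0.1428 >= -8 -- satisfied.
Step 2: Compute optimal value.
f(x*) = 7*(-1/14)^2 + 1*(-1/14) = -0.0357


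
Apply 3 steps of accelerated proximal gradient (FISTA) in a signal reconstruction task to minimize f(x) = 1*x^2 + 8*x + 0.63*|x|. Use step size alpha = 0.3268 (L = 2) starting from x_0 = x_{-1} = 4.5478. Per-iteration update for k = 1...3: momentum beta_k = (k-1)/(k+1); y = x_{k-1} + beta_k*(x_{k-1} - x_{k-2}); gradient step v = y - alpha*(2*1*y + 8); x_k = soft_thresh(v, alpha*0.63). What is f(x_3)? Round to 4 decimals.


FISTA on f(x) = 1*x^2 + 8*x + 0.63*|x|
L = 2, alpha = 0.3268
Iteration 1: beta = 0.0, y = 4.5478 + 0.0*(4.5478 - 4.5478) = 4.5478
  grad(y) = 17.0956, v = y - alpha*grad = -1.039
  prox(v) = soft_thresh(-1.039, 0.2059) = -0.8332
Iteration 2: beta = 0.3333, y = -0.8332 + 0.3333*(-0.8332 - 4.5478) = -2.6268
  grad(y) = 2.7464, v = y - alpha*grad = -3.5243
  prox(v) = soft_thresh(-3.5243, 0.2059) = -3.3184
Iteration 3: beta = 0.5, y = -3.3184 + 0.5*(-3.3184 + 0.8332) = -4.5611
  grad(y) = -1.1222, v = y - alpha*grad = -4.1944
  prox(v) = soft_thresh(-4.1944, 0.2059) = -3.9885
f(x_3) = 1*(-3.9885)^2 + 8*(-3.9885) + 0.63*|-3.9885| = -13.4871


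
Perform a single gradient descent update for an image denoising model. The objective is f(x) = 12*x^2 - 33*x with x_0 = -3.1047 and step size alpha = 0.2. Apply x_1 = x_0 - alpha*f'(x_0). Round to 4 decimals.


We compute the gradient at x_0 and apply the update.
f'(x) = 24*x - 33
f'(-3.1047) = 24*-3.1047 - 33 = -107.5128
x_1 = -3.1047 - 0.2*-107.5128 = 18.3979


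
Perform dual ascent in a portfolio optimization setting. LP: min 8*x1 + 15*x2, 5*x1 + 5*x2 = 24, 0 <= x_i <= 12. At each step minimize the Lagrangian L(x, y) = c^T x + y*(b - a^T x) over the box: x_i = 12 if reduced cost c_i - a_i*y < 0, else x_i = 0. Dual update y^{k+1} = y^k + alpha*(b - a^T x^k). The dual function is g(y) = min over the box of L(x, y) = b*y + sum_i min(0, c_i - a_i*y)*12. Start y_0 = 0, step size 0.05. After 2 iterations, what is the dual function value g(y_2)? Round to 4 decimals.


Dual ascent for LP: min 8*x1 + 15*x2, 5*x1 + 5*x2 = 24, 0 <= x_i <= 12
Step 1: y^k = 0.0, reduced costs: (8.0, 15.0)
  x^k = (0.0, 0.0), subgradient = b - a^T x = 24.0
  y^{k+1} = 0.0 + 0.05*24.0 = 1.2
Step 2: y^k = 1.2, reduced costs: (2.0, 9.0)
  x^k = (0.0, 0.0), subgradient = b - a^T x = 24.0
  y^{k+1} = 1.2 + 0.05*24.0 = 2.4
Dual objective at y_2 = 2.4: reduced costs (-4.0, 3.0), box minimizer x = (12.0, 0.0)
g(y_2) = b*y + (c1 - a1*y)*x1 + (c2 - a2*y)*x2 = 24*2.4 + (-4.0)*12.0 + 3.0*0.0 = 57.6 - 48.0 + 0.0 = 9.6


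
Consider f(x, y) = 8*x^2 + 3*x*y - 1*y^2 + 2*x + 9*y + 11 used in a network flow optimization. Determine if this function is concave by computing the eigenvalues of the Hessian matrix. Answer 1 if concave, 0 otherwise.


The Hessian of f(x,y) = 8*x^2 + 3*x*y - 1*y^2 + 2*x + 9*y + 11 is:
H = [[16, 3], [3, -2]]
Trace = 16 - 2 = 14
Determinant = 16*-2 - (3)^2 = -41
Discriminant = (14)^2 - 4*-41 = 360.0
Eigenvalues: lambda_1 = -2.4868, lambda_2 = 16.4868
The function is not concave.

0


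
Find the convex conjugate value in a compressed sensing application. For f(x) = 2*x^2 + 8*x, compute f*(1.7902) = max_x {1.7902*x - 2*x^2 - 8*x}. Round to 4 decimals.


f*(y) = sup_x {y*x - a*x^2 - b*x} = sup_x {(y-b)*x - a*x^2}
FOC: (y - b) - 2a*x = 0 => x* = (y - b)/(2a)
x* = (1.7902 - 8)/(2*2) = -1.5525
f*(1.7902) = (y-b)^2/(4a) = (1.7902 - 8)^2/(4*2)
= 38.5616/8 = 4.8202


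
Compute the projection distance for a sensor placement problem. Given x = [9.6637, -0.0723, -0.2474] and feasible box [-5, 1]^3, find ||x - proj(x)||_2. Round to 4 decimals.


Project each component onto [-5, 1].
clip(9.6637) = 1.0, clip(-0.0723) = -0.0723, clip(-0.2474) = -0.2474
Projection = [1.0, -0.0723, -0.2474]
Squared diffs: [75.0597, 0.0, 0.0]
Distance = sqrt(75.0597) = 8.6637


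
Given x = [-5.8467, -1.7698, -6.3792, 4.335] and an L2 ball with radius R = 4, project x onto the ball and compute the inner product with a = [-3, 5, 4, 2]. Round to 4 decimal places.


Step 1: Compute ||x|| (intermediates to 6 decimals).
||x|| = sqrt((-5.8467)^2 + (-1.7698)^2 + (-6.3792)^2 + 4.335^2) = 9.838827
Step 2: Project.
Since ||x|| > R, scale = R/||x|| = 4/9.838827 = 0.406553, proj(x) = scale * x
proj(x) = [-2.376993, -0.719517, -2.593483, 1.762407]
Step 3: Dot product.
a^T * proj(x) = -3*(-2.376993) + 5*(-0.719517) + 4*(-2.593483) + 2*1.762407 = -3.3157


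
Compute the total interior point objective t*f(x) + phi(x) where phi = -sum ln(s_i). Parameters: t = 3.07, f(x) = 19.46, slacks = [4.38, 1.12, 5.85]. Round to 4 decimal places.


Step 1: Compute log-barrier.
ln values: [1.477, 0.1133, 1.7664]
phi = -(1.477 + 0.1133 + 1.7664) = -3.3568
Step 2: Compute augmented objective.
t*f(x) = 3.07*19.46 = 59.7422
Total = 59.7422 - 3.3568 = 56.3854


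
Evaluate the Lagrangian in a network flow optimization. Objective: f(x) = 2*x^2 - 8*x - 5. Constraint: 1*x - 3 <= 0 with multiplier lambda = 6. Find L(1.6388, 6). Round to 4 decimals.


Step 1: Evaluate f(x).
f(1.6388) = 2*1.6388^2 - 8*1.6388 - 5 = -12.7391
Step 2: Evaluate g(x).
g(1.6388) = 1*1.6388 - 3 = -1.3612
Step 3: Compute Lagrangian.
L = -12.7391 + 6*-1.3612 = -20.9063


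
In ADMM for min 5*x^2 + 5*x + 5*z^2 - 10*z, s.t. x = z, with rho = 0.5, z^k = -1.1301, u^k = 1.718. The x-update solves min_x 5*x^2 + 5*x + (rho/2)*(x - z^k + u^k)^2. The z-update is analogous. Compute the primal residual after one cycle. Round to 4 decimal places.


ADMM iteration with rho = 0.5, z^k = -1.1301, u^k = 1.718
Step 1: x-update.
Minimize 5*x^2 + 5*x + (0.5/2)*(x + 1.1301 + 1.718)^2
FOC: (2*5 + 0.5)*x = -5 + 0.5*(-1.1301 - 1.718)
x^{k+1} = -0.6118
Step 2: z-update.
Minimize 5*z^2 - 10*z + (0.5/2)*(-0.6118 - z + 1.718)^2
FOC: (2*5 + 0.5)*z = 10 + 0.5*(-0.6118 + 1.718)
z^{k+1} = 1.0051
Step 3: u-update.
u^{k+1} = 1.718 - 0.6118 - 1.0051 = 0.1011
Step 4: Primal residual = |-0.6118 - 1.0051| = 1.6169


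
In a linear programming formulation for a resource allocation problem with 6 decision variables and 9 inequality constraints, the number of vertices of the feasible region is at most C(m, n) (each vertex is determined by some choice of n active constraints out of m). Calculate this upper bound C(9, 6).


Each vertex corresponds to some choice of n active constraints out of m, so the number of vertices is at most C(m, n) = m! / (n!(m-n)!).
m = 9, n = 6
Numerator: 9 * 8 * 7 * 6 * 5 * 4
Denominator: 6! = 720
C(9, 6) = 84


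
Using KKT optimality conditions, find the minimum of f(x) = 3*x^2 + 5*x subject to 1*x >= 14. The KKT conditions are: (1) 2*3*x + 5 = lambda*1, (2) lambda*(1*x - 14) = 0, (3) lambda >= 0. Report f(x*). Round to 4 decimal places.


Step 1: Try lambda = 0 (constraint inactive).
x_unc = -5/(2*3) = -0.8333
Check: 1*-0.8333 = -0.8333 < 14 -- violated!
Step 2: Constraint must be active: 1*x = 14
x* = 14/1 = 14.0
lambda = (2*3*14.0 + 5)/1 = 89.0
Step 3: Compute optimal value.
f(x*) = 3*14.0^2 + 5*14.0 = 658.0


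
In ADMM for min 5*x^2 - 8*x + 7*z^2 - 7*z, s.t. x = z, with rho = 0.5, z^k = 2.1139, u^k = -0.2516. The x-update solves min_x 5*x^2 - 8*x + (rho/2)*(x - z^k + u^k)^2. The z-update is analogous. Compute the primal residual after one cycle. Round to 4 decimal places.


ADMM iteration with rho = 0.5, z^k = 2.1139, u^k = -0.2516
Step 1: x-update.
Minimize 5*x^2 - 8*x + (0.5/2)*(x - 2.1139 - 0.2516)^2
FOC: (2*5 + 0.5)*x = 8 + 0.5*(2.1139 + 0.2516)
x^{k+1} = 0.8745
Step 2: z-update.
Minimize 7*z^2 - 7*z + (0.5/2)*(0.8745 - z - 0.2516)^2
FOC: (2*7 + 0.5)*z = 7 + 0.5*(0.8745 - 0.2516)
z^{k+1} = 0.5042
Step 3: u-update.
u^{k+1} = -0.2516 + 0.8745 - 0.5042 = 0.1187
Step 4: Primal residual = |0.8745 - 0.5042| = 0.3703


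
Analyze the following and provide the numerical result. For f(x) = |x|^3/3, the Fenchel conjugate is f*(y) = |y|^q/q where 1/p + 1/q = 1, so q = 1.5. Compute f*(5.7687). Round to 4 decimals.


The conjugate exponent q satisfies 1/p + 1/q = 1.
p = 3, so q = 3/(3 - 1) = 1.5
|y|^q = 5.7687^1.5 = 13.8553
f*(5.7687) = 13.8553 / 1.5 = 9.2369


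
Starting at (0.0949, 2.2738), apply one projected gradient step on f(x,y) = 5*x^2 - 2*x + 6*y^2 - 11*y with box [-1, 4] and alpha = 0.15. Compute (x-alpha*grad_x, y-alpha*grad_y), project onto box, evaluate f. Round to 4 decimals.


Step 1: Compute gradient at (0.0949, 2.2738).
grad_x = 2*5*0.0949 - 2 = -1.051
grad_y = 2*6*2.2738 - 11 = 16.2856
Step 2: Gradient step.
x_raw = 0.0949 - 0.15*-1.051 = 0.2526
y_raw = 2.2738 - 0.15*16.2856 = -0.169
Step 3: Project onto [-1, 4].
x_proj = clip(0.2526) = 0.2526
y_proj = clip(-0.169) = -0.169
Step 4: Evaluate f.
f(0.2526, -0.169) = 1.8447


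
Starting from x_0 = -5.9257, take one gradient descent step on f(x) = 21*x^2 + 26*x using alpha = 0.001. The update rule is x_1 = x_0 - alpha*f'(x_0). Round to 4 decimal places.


We compute the gradient at x_0 and apply the update.
f'(x) = 42*x + 26
f'(-5.9257) = 42*-5.9257 + 26 = -222.8794
x_1 = -5.9257 - 0.001*-222.8794 = -5.7028
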